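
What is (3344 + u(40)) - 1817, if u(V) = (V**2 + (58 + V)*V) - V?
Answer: 7007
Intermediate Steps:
u(V) = V**2 - V + V*(58 + V) (u(V) = (V**2 + V*(58 + V)) - V = V**2 - V + V*(58 + V))
(3344 + u(40)) - 1817 = (3344 + 40*(57 + 2*40)) - 1817 = (3344 + 40*(57 + 80)) - 1817 = (3344 + 40*137) - 1817 = (3344 + 5480) - 1817 = 8824 - 1817 = 7007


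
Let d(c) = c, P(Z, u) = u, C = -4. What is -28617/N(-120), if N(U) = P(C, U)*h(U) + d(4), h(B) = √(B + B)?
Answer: -28617/864004 - 858510*I*√15/216001 ≈ -0.033121 - 15.393*I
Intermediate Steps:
h(B) = √2*√B (h(B) = √(2*B) = √2*√B)
N(U) = 4 + √2*U^(3/2) (N(U) = U*(√2*√U) + 4 = √2*U^(3/2) + 4 = 4 + √2*U^(3/2))
-28617/N(-120) = -28617/(4 + √2*(-120)^(3/2)) = -28617/(4 + √2*(-240*I*√30)) = -28617/(4 - 480*I*√15)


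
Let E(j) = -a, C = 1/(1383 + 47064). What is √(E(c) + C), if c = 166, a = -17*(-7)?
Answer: 2*I*√7758507134/16149 ≈ 10.909*I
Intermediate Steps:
a = 119
C = 1/48447 ≈ 2.0641e-5
E(j) = -119 (E(j) = -1*119 = -119)
√(E(c) + C) = √(-119 + 1/48447) = √(-5765192/48447) = 2*I*√7758507134/16149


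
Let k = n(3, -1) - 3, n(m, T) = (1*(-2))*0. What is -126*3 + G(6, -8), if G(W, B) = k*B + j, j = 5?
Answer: -349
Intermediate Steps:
n(m, T) = 0 (n(m, T) = -2*0 = 0)
k = -3 (k = 0 - 3 = -3)
G(W, B) = 5 - 3*B (G(W, B) = -3*B + 5 = 5 - 3*B)
-126*3 + G(6, -8) = -126*3 + (5 - 3*(-8)) = -378 + (5 + 24) = -378 + 29 = -349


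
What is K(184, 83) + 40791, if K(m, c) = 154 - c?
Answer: 40862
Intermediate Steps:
K(184, 83) + 40791 = (154 - 1*83) + 40791 = (154 - 83) + 40791 = 71 + 40791 = 40862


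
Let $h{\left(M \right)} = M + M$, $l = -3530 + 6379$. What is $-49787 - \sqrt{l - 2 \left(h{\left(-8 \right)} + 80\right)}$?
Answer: $-49787 - \sqrt{2721} \approx -49839.0$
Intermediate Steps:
$l = 2849$
$h{\left(M \right)} = 2 M$
$-49787 - \sqrt{l - 2 \left(h{\left(-8 \right)} + 80\right)} = -49787 - \sqrt{2849 - 2 \left(2 \left(-8\right) + 80\right)} = -49787 - \sqrt{2849 - 2 \left(-16 + 80\right)} = -49787 - \sqrt{2849 - 128} = -49787 - \sqrt{2721}$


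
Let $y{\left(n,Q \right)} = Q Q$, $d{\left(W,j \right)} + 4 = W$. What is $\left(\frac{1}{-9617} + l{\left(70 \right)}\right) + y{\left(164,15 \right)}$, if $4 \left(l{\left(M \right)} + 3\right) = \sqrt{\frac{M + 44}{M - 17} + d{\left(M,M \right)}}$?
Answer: $\frac{2134973}{9617} + \frac{\sqrt{47859}}{106} \approx 224.06$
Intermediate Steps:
$d{\left(W,j \right)} = -4 + W$
$y{\left(n,Q \right)} = Q^{2}$
$l{\left(M \right)} = -3 + \frac{\sqrt{-4 + M + \frac{44 + M}{-17 + M}}}{4}$ ($l{\left(M \right)} = -3 + \frac{\sqrt{\frac{M + 44}{M - 17} + \left(-4 + M\right)}}{4} = -3 + \frac{\sqrt{\frac{44 + M}{-17 + M} + \left(-4 + M\right)}}{4} = -3 + \frac{\sqrt{-4 + M + \frac{44 + M}{-17 + M}}}{4}$)
$\left(\frac{1}{-9617} + l{\left(70 \right)}\right) + y{\left(164,15 \right)} = \left(\frac{1}{-9617} - \left(3 - \frac{\sqrt{\frac{112 + 70^{2} - 1400}{-17 + 70}}}{4}\right)\right) + 15^{2} = \left(- \frac{1}{9617} - \left(3 - \frac{\sqrt{\frac{112 + 4900 - 1400}{53}}}{4}\right)\right) + 225 = \left(- \frac{1}{9617} - \left(3 - \frac{\sqrt{\frac{1}{53} \cdot 3612}}{4}\right)\right) + 225 = \left(- \frac{1}{9617} - \left(3 - \frac{\sqrt{\frac{3612}{53}}}{4}\right)\right) + 225 = \left(- \frac{1}{9617} - \left(3 - \frac{\frac{2}{53} \sqrt{47859}}{4}\right)\right) + 225 = \left(- \frac{1}{9617} - \left(3 - \frac{\sqrt{47859}}{106}\right)\right) + 225 = \left(- \frac{28852}{9617} + \frac{\sqrt{47859}}{106}\right) + 225 = \frac{2134973}{9617} + \frac{\sqrt{47859}}{106}$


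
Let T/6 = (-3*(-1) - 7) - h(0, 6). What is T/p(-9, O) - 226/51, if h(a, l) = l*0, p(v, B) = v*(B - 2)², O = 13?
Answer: -9070/2057 ≈ -4.4093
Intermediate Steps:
p(v, B) = v*(-2 + B)²
h(a, l) = 0
T = -24 (T = 6*((-3*(-1) - 7) - 1*0) = 6*((3 - 7) + 0) = 6*(-4 + 0) = 6*(-4) = -24)
T/p(-9, O) - 226/51 = -24*(-1/(9*(-2 + 13)²)) - 226/51 = -24/((-9*11²)) - 226*1/51 = -24/((-9*121)) - 226/51 = -24/(-1089) - 226/51 = -24*(-1/1089) - 226/51 = 8/363 - 226/51 = -9070/2057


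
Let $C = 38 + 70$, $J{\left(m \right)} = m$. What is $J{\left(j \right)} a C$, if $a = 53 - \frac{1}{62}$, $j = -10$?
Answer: $- \frac{1773900}{31} \approx -57223.0$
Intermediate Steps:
$C = 108$
$a = \frac{3285}{62}$ ($a = 53 - \frac{1}{62} = \frac{3285}{62} \approx 52.984$)
$J{\left(j \right)} a C = \left(-10\right) \frac{3285}{62} \cdot 108 = \left(- \frac{16425}{31}\right) 108 = - \frac{1773900}{31}$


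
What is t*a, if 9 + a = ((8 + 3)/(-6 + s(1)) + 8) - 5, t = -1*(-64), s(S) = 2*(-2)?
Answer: -2272/5 ≈ -454.40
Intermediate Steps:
s(S) = -4
t = 64
a = -71/10 (a = -9 + (((8 + 3)/(-6 - 4) + 8) - 5) = -9 + ((11/(-10) + 8) - 5) = -9 + ((11*(-1/10) + 8) - 5) = -9 + ((-11/10 + 8) - 5) = -9 + (69/10 - 5) = -9 + 19/10 = -71/10 ≈ -7.1000)
t*a = 64*(-71/10) = -2272/5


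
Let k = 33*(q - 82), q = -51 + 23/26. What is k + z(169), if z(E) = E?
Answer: -108961/26 ≈ -4190.8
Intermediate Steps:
q = -1303/26 (q = -51 + 23*(1/26) = -51 + 23/26 = -1303/26 ≈ -50.115)
k = -113355/26 (k = 33*(-1303/26 - 82) = 33*(-3435/26) = -113355/26 ≈ -4359.8)
k + z(169) = -113355/26 + 169 = -108961/26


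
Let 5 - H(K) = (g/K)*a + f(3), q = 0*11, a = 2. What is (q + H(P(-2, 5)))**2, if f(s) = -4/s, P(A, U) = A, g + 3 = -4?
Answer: 4/9 ≈ 0.44444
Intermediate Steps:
g = -7 (g = -3 - 4 = -7)
q = 0
H(K) = 19/3 + 14/K (H(K) = 5 - (-7/K*2 - 4/3) = 5 - (-14/K - 4*1/3) = 5 - (-14/K - 4/3) = 5 - (-4/3 - 14/K) = 5 + (4/3 + 14/K) = 19/3 + 14/K)
(q + H(P(-2, 5)))**2 = (0 + (19/3 + 14/(-2)))**2 = (0 + (19/3 + 14*(-1/2)))**2 = (0 + (19/3 - 7))**2 = (0 - 2/3)**2 = (-2/3)**2 = 4/9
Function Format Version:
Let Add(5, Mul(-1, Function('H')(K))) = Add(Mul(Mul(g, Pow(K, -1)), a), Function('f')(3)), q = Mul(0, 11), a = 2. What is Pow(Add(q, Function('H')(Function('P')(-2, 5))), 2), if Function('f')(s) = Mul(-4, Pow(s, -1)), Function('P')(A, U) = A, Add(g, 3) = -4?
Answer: Rational(4, 9) ≈ 0.44444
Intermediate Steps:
g = -7 (g = Add(-3, -4) = -7)
q = 0
Function('H')(K) = Add(Rational(19, 3), Mul(14, Pow(K, -1))) (Function('H')(K) = Add(5, Mul(-1, Add(Mul(Mul(-7, Pow(K, -1)), 2), Mul(-4, Pow(3, -1))))) = Add(5, Mul(-1, Add(Mul(-14, Pow(K, -1)), Mul(-4, Rational(1, 3))))) = Add(5, Mul(-1, Add(Mul(-14, Pow(K, -1)), Rational(-4, 3)))) = Add(5, Mul(-1, Add(Rational(-4, 3), Mul(-14, Pow(K, -1))))) = Add(5, Add(Rational(4, 3), Mul(14, Pow(K, -1)))) = Add(Rational(19, 3), Mul(14, Pow(K, -1))))
Pow(Add(q, Function('H')(Function('P')(-2, 5))), 2) = Pow(Add(0, Add(Rational(19, 3), Mul(14, Pow(-2, -1)))), 2) = Pow(Add(0, Add(Rational(19, 3), Mul(14, Rational(-1, 2)))), 2) = Pow(Add(0, Add(Rational(19, 3), -7)), 2) = Pow(Add(0, Rational(-2, 3)), 2) = Pow(Rational(-2, 3), 2) = Rational(4, 9)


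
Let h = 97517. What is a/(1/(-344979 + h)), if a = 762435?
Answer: -188673689970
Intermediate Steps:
a/(1/(-344979 + h)) = 762435/(1/(-344979 + 97517)) = 762435/(1/(-247462)) = 762435/(-1/247462) = 762435*(-247462) = -188673689970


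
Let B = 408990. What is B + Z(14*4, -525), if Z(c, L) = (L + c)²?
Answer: 628951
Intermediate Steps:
B + Z(14*4, -525) = 408990 + (-525 + 14*4)² = 408990 + (-525 + 56)² = 408990 + (-469)² = 408990 + 219961 = 628951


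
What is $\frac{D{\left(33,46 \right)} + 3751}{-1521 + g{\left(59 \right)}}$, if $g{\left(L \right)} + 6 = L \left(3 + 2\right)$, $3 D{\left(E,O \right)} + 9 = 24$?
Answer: $- \frac{939}{308} \approx -3.0487$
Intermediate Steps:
$D{\left(E,O \right)} = 5$ ($D{\left(E,O \right)} = -3 + \frac{1}{3} \cdot 24 = -3 + 8 = 5$)
$g{\left(L \right)} = -6 + 5 L$ ($g{\left(L \right)} = -6 + L \left(3 + 2\right) = -6 + L 5 = -6 + 5 L$)
$\frac{D{\left(33,46 \right)} + 3751}{-1521 + g{\left(59 \right)}} = \frac{5 + 3751}{-1521 + \left(-6 + 5 \cdot 59\right)} = \frac{3756}{-1521 + \left(-6 + 295\right)} = \frac{3756}{-1521 + 289} = \frac{3756}{-1232} = 3756 \left(- \frac{1}{1232}\right) = - \frac{939}{308}$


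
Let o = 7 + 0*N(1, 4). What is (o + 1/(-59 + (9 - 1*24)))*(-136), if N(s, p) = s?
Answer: -35156/37 ≈ -950.16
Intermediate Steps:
o = 7 (o = 7 + 0*1 = 7 + 0 = 7)
(o + 1/(-59 + (9 - 1*24)))*(-136) = (7 + 1/(-59 + (9 - 1*24)))*(-136) = (7 + 1/(-59 + (9 - 24)))*(-136) = (7 + 1/(-59 - 15))*(-136) = (7 + 1/(-74))*(-136) = (7 - 1/74)*(-136) = (517/74)*(-136) = -35156/37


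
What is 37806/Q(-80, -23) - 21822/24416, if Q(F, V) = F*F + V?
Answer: 55993743/11121488 ≈ 5.0347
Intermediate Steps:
Q(F, V) = V + F**2 (Q(F, V) = F**2 + V = V + F**2)
37806/Q(-80, -23) - 21822/24416 = 37806/(-23 + (-80)**2) - 21822/24416 = 37806/(-23 + 6400) - 21822*1/24416 = 37806/6377 - 10911/12208 = 55993743/11121488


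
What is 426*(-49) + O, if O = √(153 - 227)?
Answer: -20874 + I*√74 ≈ -20874.0 + 8.6023*I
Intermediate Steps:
O = I*√74 (O = √(-74) = I*√74 ≈ 8.6023*I)
426*(-49) + O = 426*(-49) + I*√74 = -20874 + I*√74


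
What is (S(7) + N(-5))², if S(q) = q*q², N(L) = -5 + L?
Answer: 110889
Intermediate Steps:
S(q) = q³
(S(7) + N(-5))² = (7³ + (-5 - 5))² = (343 - 10)² = 333² = 110889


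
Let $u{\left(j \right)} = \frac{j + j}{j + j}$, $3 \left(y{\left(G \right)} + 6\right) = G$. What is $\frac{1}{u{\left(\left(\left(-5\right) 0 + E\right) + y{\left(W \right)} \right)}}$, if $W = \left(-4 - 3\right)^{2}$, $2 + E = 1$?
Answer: $1$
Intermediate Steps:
$E = -1$ ($E = -2 + 1 = -1$)
$W = 49$ ($W = \left(-7\right)^{2} = 49$)
$y{\left(G \right)} = -6 + \frac{G}{3}$
$u{\left(j \right)} = 1$ ($u{\left(j \right)} = \frac{2 j}{2 j} = 2 j \frac{1}{2 j} = 1$)
$\frac{1}{u{\left(\left(\left(-5\right) 0 + E\right) + y{\left(W \right)} \right)}} = 1^{-1} = 1$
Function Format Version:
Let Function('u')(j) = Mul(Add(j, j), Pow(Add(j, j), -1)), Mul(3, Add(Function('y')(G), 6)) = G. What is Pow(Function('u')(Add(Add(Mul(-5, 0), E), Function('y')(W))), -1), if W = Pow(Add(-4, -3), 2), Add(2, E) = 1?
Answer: 1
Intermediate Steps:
E = -1 (E = Add(-2, 1) = -1)
W = 49 (W = Pow(-7, 2) = 49)
Function('y')(G) = Add(-6, Mul(Rational(1, 3), G))
Function('u')(j) = 1 (Function('u')(j) = Mul(Mul(2, j), Pow(Mul(2, j), -1)) = Mul(Mul(2, j), Mul(Rational(1, 2), Pow(j, -1))) = 1)
Pow(Function('u')(Add(Add(Mul(-5, 0), E), Function('y')(W))), -1) = Pow(1, -1) = 1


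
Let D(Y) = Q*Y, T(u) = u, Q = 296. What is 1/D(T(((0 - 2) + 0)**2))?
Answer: 1/1184 ≈ 0.00084459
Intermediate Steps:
D(Y) = 296*Y
1/D(T(((0 - 2) + 0)**2)) = 1/(296*((0 - 2) + 0)**2) = 1/(296*(-2 + 0)**2) = 1/(296*(-2)**2) = 1/(296*4) = 1/1184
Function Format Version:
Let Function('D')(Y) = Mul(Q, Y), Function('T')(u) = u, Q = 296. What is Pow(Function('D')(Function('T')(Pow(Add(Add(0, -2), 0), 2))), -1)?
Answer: Rational(1, 1184) ≈ 0.00084459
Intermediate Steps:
Function('D')(Y) = Mul(296, Y)
Pow(Function('D')(Function('T')(Pow(Add(Add(0, -2), 0), 2))), -1) = Pow(Mul(296, Pow(Add(Add(0, -2), 0), 2)), -1) = Pow(Mul(296, Pow(Add(-2, 0), 2)), -1) = Pow(Mul(296, Pow(-2, 2)), -1) = Pow(Mul(296, 4), -1) = Pow(1184, -1) = Rational(1, 1184)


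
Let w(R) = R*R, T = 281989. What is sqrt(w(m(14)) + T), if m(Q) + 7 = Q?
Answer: sqrt(282038) ≈ 531.07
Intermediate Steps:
m(Q) = -7 + Q
w(R) = R**2
sqrt(w(m(14)) + T) = sqrt((-7 + 14)**2 + 281989) = sqrt(7**2 + 281989) = sqrt(49 + 281989) = sqrt(282038)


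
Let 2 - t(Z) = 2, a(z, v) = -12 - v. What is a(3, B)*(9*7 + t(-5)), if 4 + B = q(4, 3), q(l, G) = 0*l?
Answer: -504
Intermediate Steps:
q(l, G) = 0
B = -4 (B = -4 + 0 = -4)
t(Z) = 0 (t(Z) = 2 - 1*2 = 2 - 2 = 0)
a(3, B)*(9*7 + t(-5)) = (-12 - 1*(-4))*(9*7 + 0) = (-12 + 4)*(63 + 0) = -8*63 = -504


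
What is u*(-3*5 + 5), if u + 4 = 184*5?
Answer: -9160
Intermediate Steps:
u = 916 (u = -4 + 184*5 = -4 + 920 = 916)
u*(-3*5 + 5) = 916*(-3*5 + 5) = 916*(-15 + 5) = 916*(-10) = -9160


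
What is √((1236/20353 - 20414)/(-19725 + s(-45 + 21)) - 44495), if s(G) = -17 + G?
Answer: 4*I*√112516341828017235178/201148699 ≈ 210.94*I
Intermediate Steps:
√((1236/20353 - 20414)/(-19725 + s(-45 + 21)) - 44495) = √((1236/20353 - 20414)/(-19725 + (-17 + (-45 + 21))) - 44495) = √((1236*(1/20353) - 20414)/(-19725 + (-17 - 24)) - 44495) = √((1236/20353 - 20414)/(-19725 - 41) - 44495) = √(-415484906/20353/(-19766) - 44495) = √(-415484906/20353*(-1/19766) - 44495) = √(207742453/201148699 - 44495) = √(-8949903619552/201148699) = 4*I*√112516341828017235178/201148699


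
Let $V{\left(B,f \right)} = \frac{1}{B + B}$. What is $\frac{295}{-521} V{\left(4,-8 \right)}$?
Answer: $- \frac{295}{4168} \approx -0.070777$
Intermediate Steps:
$V{\left(B,f \right)} = \frac{1}{2 B}$
$\frac{295}{-521} V{\left(4,-8 \right)} = \frac{295}{-521} \frac{1}{2 \cdot 4} = 295 \left(- \frac{1}{521}\right) \frac{1}{2} \cdot \frac{1}{4} = \left(- \frac{295}{521}\right) \frac{1}{8} = - \frac{295}{4168}$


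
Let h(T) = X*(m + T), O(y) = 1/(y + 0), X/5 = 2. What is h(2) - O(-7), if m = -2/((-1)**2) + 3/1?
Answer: 211/7 ≈ 30.143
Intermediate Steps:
X = 10 (X = 5*2 = 10)
m = 1 (m = -2/1 + 3*1 = -2*1 + 3 = -2 + 3 = 1)
O(y) = 1/y
h(T) = 10 + 10*T (h(T) = 10*(1 + T) = 10 + 10*T)
h(2) - O(-7) = (10 + 10*2) - 1/(-7) = (10 + 20) - 1*(-1/7) = 30 + 1/7 = 211/7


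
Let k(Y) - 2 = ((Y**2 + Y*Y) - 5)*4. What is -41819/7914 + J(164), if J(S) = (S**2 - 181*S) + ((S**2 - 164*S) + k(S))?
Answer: 1680591049/7914 ≈ 2.1236e+5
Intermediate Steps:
k(Y) = -18 + 8*Y**2 (k(Y) = 2 + ((Y**2 + Y*Y) - 5)*4 = 2 + ((Y**2 + Y**2) - 5)*4 = 2 + (2*Y**2 - 5)*4 = 2 + (-5 + 2*Y**2)*4 = 2 + (-20 + 8*Y**2) = -18 + 8*Y**2)
J(S) = -18 - 345*S + 10*S**2 (J(S) = (S**2 - 181*S) + ((S**2 - 164*S) + (-18 + 8*S**2)) = (S**2 - 181*S) + (-18 - 164*S + 9*S**2) = -18 - 345*S + 10*S**2)
-41819/7914 + J(164) = -41819/7914 + (-18 - 345*164 + 10*164**2) = -41819*1/7914 + (-18 - 56580 + 10*26896) = -41819/7914 + (-18 - 56580 + 268960) = -41819/7914 + 212362 = 1680591049/7914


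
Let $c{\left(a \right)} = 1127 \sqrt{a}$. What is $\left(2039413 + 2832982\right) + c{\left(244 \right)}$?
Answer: $4872395 + 2254 \sqrt{61} \approx 4.89 \cdot 10^{6}$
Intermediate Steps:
$\left(2039413 + 2832982\right) + c{\left(244 \right)} = \left(2039413 + 2832982\right) + 1127 \sqrt{244} = 4872395 + 1127 \cdot 2 \sqrt{61} = 4872395 + 2254 \sqrt{61}$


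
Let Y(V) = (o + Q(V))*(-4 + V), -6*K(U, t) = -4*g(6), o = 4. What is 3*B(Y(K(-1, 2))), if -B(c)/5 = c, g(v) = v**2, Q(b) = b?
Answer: -8400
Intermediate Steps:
K(U, t) = 24 (K(U, t) = -(-2)*6**2/3 = -(-2)*36/3 = -1/6*(-144) = 24)
Y(V) = (-4 + V)*(4 + V) (Y(V) = (4 + V)*(-4 + V) = (-4 + V)*(4 + V))
B(c) = -5*c
3*B(Y(K(-1, 2))) = 3*(-5*(-16 + 24**2)) = 3*(-5*(-16 + 576)) = 3*(-5*560) = 3*(-2800) = -8400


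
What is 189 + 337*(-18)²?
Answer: 109377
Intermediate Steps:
189 + 337*(-18)² = 189 + 337*324 = 189 + 109188 = 109377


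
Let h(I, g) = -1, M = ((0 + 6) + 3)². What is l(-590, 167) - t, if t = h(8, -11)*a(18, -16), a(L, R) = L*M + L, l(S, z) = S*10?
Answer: -4424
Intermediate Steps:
M = 81 (M = (6 + 3)² = 9² = 81)
l(S, z) = 10*S
a(L, R) = 82*L (a(L, R) = L*81 + L = 81*L + L = 82*L)
t = -1476 (t = -82*18 = -1*1476 = -1476)
l(-590, 167) - t = 10*(-590) - 1*(-1476) = -5900 + 1476 = -4424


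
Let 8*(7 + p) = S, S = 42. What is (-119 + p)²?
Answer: 233289/16 ≈ 14581.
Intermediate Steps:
p = -7/4 (p = -7 + (⅛)*42 = -7 + 21/4 = -7/4 ≈ -1.7500)
(-119 + p)² = (-119 - 7/4)² = (-483/4)² = 233289/16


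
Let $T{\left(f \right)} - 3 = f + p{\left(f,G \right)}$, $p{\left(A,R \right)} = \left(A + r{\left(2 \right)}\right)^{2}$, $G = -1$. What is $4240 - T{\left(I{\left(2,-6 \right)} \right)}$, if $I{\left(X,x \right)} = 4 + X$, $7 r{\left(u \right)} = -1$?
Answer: $\frac{205638}{49} \approx 4196.7$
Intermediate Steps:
$r{\left(u \right)} = - \frac{1}{7}$ ($r{\left(u \right)} = \frac{1}{7} \left(-1\right) = - \frac{1}{7}$)
$p{\left(A,R \right)} = \left(- \frac{1}{7} + A\right)^{2}$ ($p{\left(A,R \right)} = \left(A - \frac{1}{7}\right)^{2} = \left(- \frac{1}{7} + A\right)^{2}$)
$T{\left(f \right)} = 3 + f + \frac{\left(-1 + 7 f\right)^{2}}{49}$ ($T{\left(f \right)} = 3 + \left(f + \frac{\left(-1 + 7 f\right)^{2}}{49}\right) = 3 + f + \frac{\left(-1 + 7 f\right)^{2}}{49}$)
$4240 - T{\left(I{\left(2,-6 \right)} \right)} = 4240 - \left(\frac{148}{49} + \left(4 + 2\right)^{2} + \frac{5 \left(4 + 2\right)}{7}\right) = 4240 - \left(\frac{148}{49} + 6^{2} + \frac{5}{7} \cdot 6\right) = 4240 - \left(\frac{148}{49} + 36 + \frac{30}{7}\right) = 4240 - \frac{2122}{49} = \frac{205638}{49}$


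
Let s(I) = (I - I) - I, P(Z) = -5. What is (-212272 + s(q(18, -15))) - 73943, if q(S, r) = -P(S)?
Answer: -286220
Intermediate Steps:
q(S, r) = 5 (q(S, r) = -1*(-5) = 5)
s(I) = -I (s(I) = 0 - I = -I)
(-212272 + s(q(18, -15))) - 73943 = (-212272 - 1*5) - 73943 = (-212272 - 5) - 73943 = -212277 - 73943 = -286220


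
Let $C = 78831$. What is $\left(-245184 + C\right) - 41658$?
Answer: $-208011$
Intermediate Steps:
$\left(-245184 + C\right) - 41658 = \left(-245184 + 78831\right) - 41658 = -166353 - 41658 = -208011$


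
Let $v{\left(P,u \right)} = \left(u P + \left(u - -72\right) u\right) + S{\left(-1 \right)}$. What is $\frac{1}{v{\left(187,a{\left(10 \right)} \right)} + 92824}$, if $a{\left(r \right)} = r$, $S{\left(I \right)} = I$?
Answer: $\frac{1}{95513} \approx 1.047 \cdot 10^{-5}$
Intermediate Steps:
$v{\left(P,u \right)} = -1 + P u + u \left(72 + u\right)$ ($v{\left(P,u \right)} = \left(u P + \left(u - -72\right) u\right) - 1 = \left(P u + \left(u + 72\right) u\right) - 1 = \left(P u + \left(72 + u\right) u\right) - 1 = \left(P u + u \left(72 + u\right)\right) - 1 = -1 + P u + u \left(72 + u\right)$)
$\frac{1}{v{\left(187,a{\left(10 \right)} \right)} + 92824} = \frac{1}{\left(-1 + 10^{2} + 72 \cdot 10 + 187 \cdot 10\right) + 92824} = \frac{1}{\left(-1 + 100 + 720 + 1870\right) + 92824} = \frac{1}{2689 + 92824} = \frac{1}{95513}$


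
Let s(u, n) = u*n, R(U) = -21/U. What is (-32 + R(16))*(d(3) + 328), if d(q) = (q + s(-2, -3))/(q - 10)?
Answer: -1218971/112 ≈ -10884.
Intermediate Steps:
s(u, n) = n*u
d(q) = (6 + q)/(-10 + q) (d(q) = (q - 3*(-2))/(q - 10) = (q + 6)/(-10 + q) = (6 + q)/(-10 + q))
(-32 + R(16))*(d(3) + 328) = (-32 - 21/16)*((6 + 3)/(-10 + 3) + 328) = (-32 - 21*1/16)*(9/(-7) + 328) = (-32 - 21/16)*(-⅐*9 + 328) = -533*(-9/7 + 328)/16 = -533/16*2287/7 = -1218971/112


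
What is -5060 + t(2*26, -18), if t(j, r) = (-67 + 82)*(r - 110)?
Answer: -6980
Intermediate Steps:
t(j, r) = -1650 + 15*r (t(j, r) = 15*(-110 + r) = -1650 + 15*r)
-5060 + t(2*26, -18) = -5060 + (-1650 + 15*(-18)) = -5060 + (-1650 - 270) = -5060 - 1920 = -6980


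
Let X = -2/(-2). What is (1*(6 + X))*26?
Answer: 182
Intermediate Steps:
X = 1 (X = -2*(-1/2) = 1)
(1*(6 + X))*26 = (1*(6 + 1))*26 = (1*7)*26 = 7*26 = 182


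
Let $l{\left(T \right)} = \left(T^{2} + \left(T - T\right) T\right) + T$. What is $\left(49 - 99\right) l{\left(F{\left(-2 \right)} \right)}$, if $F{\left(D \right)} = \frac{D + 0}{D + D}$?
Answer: $- \frac{75}{2} \approx -37.5$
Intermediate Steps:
$F{\left(D \right)} = \frac{1}{2}$ ($F{\left(D \right)} = \frac{D}{2 D} = D \frac{1}{2 D} = \frac{1}{2}$)
$l{\left(T \right)} = T + T^{2}$ ($l{\left(T \right)} = \left(T^{2} + 0 T\right) + T = \left(T^{2} + 0\right) + T = T^{2} + T = T + T^{2}$)
$\left(49 - 99\right) l{\left(F{\left(-2 \right)} \right)} = \left(49 - 99\right) \frac{1 + \frac{1}{2}}{2} = - 50 \cdot \frac{1}{2} \cdot \frac{3}{2} = \left(-50\right) \frac{3}{4} = - \frac{75}{2}$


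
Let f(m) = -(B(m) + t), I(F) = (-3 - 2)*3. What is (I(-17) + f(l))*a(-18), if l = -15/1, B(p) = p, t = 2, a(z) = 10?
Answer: -20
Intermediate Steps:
I(F) = -15 (I(F) = -5*3 = -15)
l = -15 (l = -15*1 = -15)
f(m) = -2 - m (f(m) = -(m + 2) = -(2 + m) = -2 - m)
(I(-17) + f(l))*a(-18) = (-15 + (-2 - 1*(-15)))*10 = (-15 + (-2 + 15))*10 = (-15 + 13)*10 = -2*10 = -20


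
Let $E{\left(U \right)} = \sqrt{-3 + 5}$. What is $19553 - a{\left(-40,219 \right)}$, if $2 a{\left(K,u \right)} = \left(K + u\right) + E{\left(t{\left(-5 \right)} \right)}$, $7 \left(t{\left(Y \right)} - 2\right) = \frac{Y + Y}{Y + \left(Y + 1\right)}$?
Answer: $\frac{38927}{2} - \frac{\sqrt{2}}{2} \approx 19463.0$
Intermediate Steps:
$t{\left(Y \right)} = 2 + \frac{2 Y}{7 \left(1 + 2 Y\right)}$ ($t{\left(Y \right)} = 2 + \frac{\left(Y + Y\right) \frac{1}{Y + \left(Y + 1\right)}}{7} = 2 + \frac{2 Y \frac{1}{Y + \left(1 + Y\right)}}{7} = 2 + \frac{2 Y \frac{1}{1 + 2 Y}}{7} = 2 + \frac{2 Y}{7 \left(1 + 2 Y\right)}$)
$E{\left(U \right)} = \sqrt{2}$
$a{\left(K,u \right)} = \frac{K}{2} + \frac{u}{2} + \frac{\sqrt{2}}{2}$ ($a{\left(K,u \right)} = \frac{\left(K + u\right) + \sqrt{2}}{2} = \frac{K + u + \sqrt{2}}{2} = \frac{K}{2} + \frac{u}{2} + \frac{\sqrt{2}}{2}$)
$19553 - a{\left(-40,219 \right)} = 19553 - \left(\frac{1}{2} \left(-40\right) + \frac{1}{2} \cdot 219 + \frac{\sqrt{2}}{2}\right) = 19553 - \left(-20 + \frac{219}{2} + \frac{\sqrt{2}}{2}\right) = 19553 - \left(\frac{179}{2} + \frac{\sqrt{2}}{2}\right) = \frac{38927}{2} - \frac{\sqrt{2}}{2}$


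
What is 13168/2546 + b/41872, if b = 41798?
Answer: 164447051/26651528 ≈ 6.1703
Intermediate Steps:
13168/2546 + b/41872 = 13168/2546 + 41798/41872 = 13168*(1/2546) + 41798*(1/41872) = 6584/1273 + 20899/20936 = 164447051/26651528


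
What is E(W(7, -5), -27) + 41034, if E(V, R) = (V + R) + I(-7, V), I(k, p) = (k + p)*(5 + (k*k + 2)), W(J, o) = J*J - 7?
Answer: 43009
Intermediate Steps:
W(J, o) = -7 + J² (W(J, o) = J² - 7 = -7 + J²)
I(k, p) = (7 + k²)*(k + p) (I(k, p) = (k + p)*(5 + (k² + 2)) = (k + p)*(5 + (2 + k²)) = (k + p)*(7 + k²) = (7 + k²)*(k + p))
E(V, R) = -392 + R + 57*V (E(V, R) = (V + R) + ((-7)³ + 7*(-7) + 7*V + V*(-7)²) = (R + V) + (-343 - 49 + 7*V + V*49) = (R + V) + (-343 - 49 + 7*V + 49*V) = (R + V) + (-392 + 56*V) = -392 + R + 57*V)
E(W(7, -5), -27) + 41034 = (-392 - 27 + 57*(-7 + 7²)) + 41034 = (-392 - 27 + 57*(-7 + 49)) + 41034 = (-392 - 27 + 57*42) + 41034 = (-392 - 27 + 2394) + 41034 = 1975 + 41034 = 43009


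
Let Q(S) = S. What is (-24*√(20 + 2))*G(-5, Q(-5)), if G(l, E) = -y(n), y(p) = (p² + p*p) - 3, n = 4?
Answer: 696*√22 ≈ 3264.5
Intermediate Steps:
y(p) = -3 + 2*p² (y(p) = (p² + p²) - 3 = 2*p² - 3 = -3 + 2*p²)
G(l, E) = -29 (G(l, E) = -(-3 + 2*4²) = -(-3 + 2*16) = -(-3 + 32) = -1*29 = -29)
(-24*√(20 + 2))*G(-5, Q(-5)) = -24*√(20 + 2)*(-29) = -24*√22*(-29) = 696*√22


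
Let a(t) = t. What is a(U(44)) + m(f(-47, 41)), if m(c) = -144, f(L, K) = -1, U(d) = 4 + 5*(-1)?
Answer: -145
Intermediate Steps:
U(d) = -1 (U(d) = 4 - 5 = -1)
a(U(44)) + m(f(-47, 41)) = -1 - 144 = -145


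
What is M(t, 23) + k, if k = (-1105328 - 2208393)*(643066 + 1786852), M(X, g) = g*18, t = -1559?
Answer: -8052070304464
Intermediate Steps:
M(X, g) = 18*g
k = -8052070304878 (k = -3313721*2429918 = -8052070304878)
M(t, 23) + k = 18*23 - 8052070304878 = 414 - 8052070304878 = -8052070304464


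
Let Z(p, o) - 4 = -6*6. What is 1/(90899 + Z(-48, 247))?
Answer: 1/90867 ≈ 1.1005e-5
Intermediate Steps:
Z(p, o) = -32 (Z(p, o) = 4 - 6*6 = 4 - 36 = -32)
1/(90899 + Z(-48, 247)) = 1/(90899 - 32) = 1/90867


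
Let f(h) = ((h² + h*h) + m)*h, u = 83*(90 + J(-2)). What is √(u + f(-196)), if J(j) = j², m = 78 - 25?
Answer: I*√15061658 ≈ 3880.9*I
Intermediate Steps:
m = 53
u = 7802 (u = 83*(90 + (-2)²) = 83*(90 + 4) = 83*94 = 7802)
f(h) = h*(53 + 2*h²) (f(h) = ((h² + h*h) + 53)*h = ((h² + h²) + 53)*h = (2*h² + 53)*h = (53 + 2*h²)*h = h*(53 + 2*h²))
√(u + f(-196)) = √(7802 - 196*(53 + 2*(-196)²)) = √(7802 - 196*(53 + 2*38416)) = √(7802 - 196*(53 + 76832)) = √(7802 - 196*76885) = √(7802 - 15069460) = √(-15061658) = I*√15061658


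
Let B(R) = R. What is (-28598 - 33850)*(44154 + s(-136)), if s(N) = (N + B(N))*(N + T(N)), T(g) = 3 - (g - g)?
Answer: -5016447840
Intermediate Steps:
T(g) = 3 (T(g) = 3 - 1*0 = 3 + 0 = 3)
s(N) = 2*N*(3 + N) (s(N) = (N + N)*(N + 3) = (2*N)*(3 + N) = 2*N*(3 + N))
(-28598 - 33850)*(44154 + s(-136)) = (-28598 - 33850)*(44154 + 2*(-136)*(3 - 136)) = -62448*(44154 + 2*(-136)*(-133)) = -62448*(44154 + 36176) = -62448*80330 = -5016447840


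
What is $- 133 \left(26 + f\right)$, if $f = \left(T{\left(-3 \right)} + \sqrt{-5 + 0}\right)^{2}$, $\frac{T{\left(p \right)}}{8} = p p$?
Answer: $-692265 - 19152 i \sqrt{5} \approx -6.9227 \cdot 10^{5} - 42825.0 i$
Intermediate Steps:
$T{\left(p \right)} = 8 p^{2}$ ($T{\left(p \right)} = 8 p p = 8 p^{2}$)
$f = \left(72 + i \sqrt{5}\right)^{2}$ ($f = \left(8 \left(-3\right)^{2} + \sqrt{-5 + 0}\right)^{2} = \left(8 \cdot 9 + \sqrt{-5}\right)^{2} = \left(72 + i \sqrt{5}\right)^{2} \approx 5179.0 + 321.99 i$)
$- 133 \left(26 + f\right) = - 133 \left(26 + \left(72 + i \sqrt{5}\right)^{2}\right) = -3458 - 133 \left(72 + i \sqrt{5}\right)^{2}$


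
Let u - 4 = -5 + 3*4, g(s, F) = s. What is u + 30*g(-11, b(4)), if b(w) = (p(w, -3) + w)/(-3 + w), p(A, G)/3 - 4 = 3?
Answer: -319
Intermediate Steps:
p(A, G) = 21 (p(A, G) = 12 + 3*3 = 12 + 9 = 21)
b(w) = (21 + w)/(-3 + w)
u = 11 (u = 4 + (-5 + 3*4) = 4 + (-5 + 12) = 4 + 7 = 11)
u + 30*g(-11, b(4)) = 11 + 30*(-11) = 11 - 330 = -319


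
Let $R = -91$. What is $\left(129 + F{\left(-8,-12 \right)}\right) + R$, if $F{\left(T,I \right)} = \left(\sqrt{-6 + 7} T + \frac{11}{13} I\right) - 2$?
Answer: $\frac{232}{13} \approx 17.846$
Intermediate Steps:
$F{\left(T,I \right)} = -2 + T + \frac{11 I}{13}$ ($F{\left(T,I \right)} = \left(\sqrt{1} T + 11 \cdot \frac{1}{13} I\right) - 2 = \left(1 T + \frac{11 I}{13}\right) - 2 = \left(T + \frac{11 I}{13}\right) - 2 = -2 + T + \frac{11 I}{13}$)
$\left(129 + F{\left(-8,-12 \right)}\right) + R = \left(129 - \frac{262}{13}\right) - 91 = \frac{1415}{13} - 91 = \frac{232}{13}$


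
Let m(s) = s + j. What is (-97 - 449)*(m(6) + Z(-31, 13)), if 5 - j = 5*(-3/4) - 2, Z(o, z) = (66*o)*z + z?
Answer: 29012529/2 ≈ 1.4506e+7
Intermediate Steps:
Z(o, z) = z + 66*o*z (Z(o, z) = 66*o*z + z = z + 66*o*z)
j = 43/4 (j = 5 - (5*(-3/4) - 2) = 5 - (5*(-3*¼) - 2) = 5 - (5*(-¾) - 2) = 5 - (-15/4 - 2) = 5 - 1*(-23/4) = 5 + 23/4 = 43/4 ≈ 10.750)
m(s) = 43/4 + s (m(s) = s + 43/4 = 43/4 + s)
(-97 - 449)*(m(6) + Z(-31, 13)) = (-97 - 449)*((43/4 + 6) + 13*(1 + 66*(-31))) = -546*(67/4 + 13*(1 - 2046)) = -546*(67/4 + 13*(-2045)) = -546*(67/4 - 26585) = -546*(-106273/4) = 29012529/2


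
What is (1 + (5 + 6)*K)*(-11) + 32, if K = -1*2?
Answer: 263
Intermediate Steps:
K = -2
(1 + (5 + 6)*K)*(-11) + 32 = (1 + (5 + 6)*(-2))*(-11) + 32 = (1 + 11*(-2))*(-11) + 32 = (1 - 22)*(-11) + 32 = -21*(-11) + 32 = 231 + 32 = 263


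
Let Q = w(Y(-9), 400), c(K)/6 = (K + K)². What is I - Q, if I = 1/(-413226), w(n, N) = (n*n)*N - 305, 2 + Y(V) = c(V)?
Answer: -623370138071671/413226 ≈ -1.5085e+9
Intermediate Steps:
c(K) = 24*K² (c(K) = 6*(K + K)² = 6*(2*K)² = 6*(4*K²) = 24*K²)
Y(V) = -2 + 24*V²
w(n, N) = -305 + N*n² (w(n, N) = n²*N - 305 = N*n² - 305 = -305 + N*n²)
I = -1/413226 ≈ -2.4200e-6
Q = 1508545295 (Q = -305 + 400*(-2 + 24*(-9)²)² = -305 + 400*(-2 + 24*81)² = -305 + 400*(-2 + 1944)² = -305 + 400*1942² = -305 + 400*3771364 = -305 + 1508545600 = 1508545295)
I - Q = -1/413226 - 1*1508545295 = -1/413226 - 1508545295 = -623370138071671/413226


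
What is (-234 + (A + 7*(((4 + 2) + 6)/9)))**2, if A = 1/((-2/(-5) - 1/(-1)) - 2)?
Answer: 461041/9 ≈ 51227.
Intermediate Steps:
A = -5/3 (A = 1/((-2*(-1/5) - 1*(-1)) - 2) = 1/((2/5 + 1) - 2) = 1/(7/5 - 2) = 1/(-3/5) = -5/3 ≈ -1.6667)
(-234 + (A + 7*(((4 + 2) + 6)/9)))**2 = (-234 + (-5/3 + 7*(((4 + 2) + 6)/9)))**2 = (-234 + (-5/3 + 7*((6 + 6)*(1/9))))**2 = (-234 + (-5/3 + 7*(12*(1/9))))**2 = (-234 + (-5/3 + 7*(4/3)))**2 = (-234 + (-5/3 + 28/3))**2 = (-234 + 23/3)**2 = (-679/3)**2 = 461041/9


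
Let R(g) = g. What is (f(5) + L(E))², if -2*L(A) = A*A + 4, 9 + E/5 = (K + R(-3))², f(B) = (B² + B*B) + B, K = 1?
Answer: 269361/4 ≈ 67340.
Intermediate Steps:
f(B) = B + 2*B² (f(B) = (B² + B²) + B = 2*B² + B = B + 2*B²)
E = -25 (E = -45 + 5*(1 - 3)² = -45 + 5*(-2)² = -45 + 5*4 = -45 + 20 = -25)
L(A) = -2 - A²/2 (L(A) = -(A*A + 4)/2 = -(A² + 4)/2 = -(4 + A²)/2 = -2 - A²/2)
(f(5) + L(E))² = (5*(1 + 2*5) + (-2 - ½*(-25)²))² = (5*(1 + 10) + (-2 - ½*625))² = (5*11 + (-2 - 625/2))² = (55 - 629/2)² = (-519/2)² = 269361/4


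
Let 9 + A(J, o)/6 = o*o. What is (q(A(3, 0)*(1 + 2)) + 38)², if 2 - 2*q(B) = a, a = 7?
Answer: 5041/4 ≈ 1260.3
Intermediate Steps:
A(J, o) = -54 + 6*o² (A(J, o) = -54 + 6*(o*o) = -54 + 6*o²)
q(B) = -5/2 (q(B) = 1 - ½*7 = 1 - 7/2 = -5/2)
(q(A(3, 0)*(1 + 2)) + 38)² = (-5/2 + 38)² = (71/2)² = 5041/4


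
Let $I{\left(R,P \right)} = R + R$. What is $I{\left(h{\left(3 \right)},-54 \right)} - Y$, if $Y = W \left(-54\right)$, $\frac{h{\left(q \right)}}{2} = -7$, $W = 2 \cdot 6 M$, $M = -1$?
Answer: $-676$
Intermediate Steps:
$W = -12$ ($W = 2 \cdot 6 \left(-1\right) = 12 \left(-1\right) = -12$)
$h{\left(q \right)} = -14$ ($h{\left(q \right)} = 2 \left(-7\right) = -14$)
$I{\left(R,P \right)} = 2 R$
$Y = 648$ ($Y = \left(-12\right) \left(-54\right) = 648$)
$I{\left(h{\left(3 \right)},-54 \right)} - Y = 2 \left(-14\right) - 648 = -28 - 648 = -676$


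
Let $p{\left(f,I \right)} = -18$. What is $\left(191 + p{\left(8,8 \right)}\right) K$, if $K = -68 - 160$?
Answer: $-39444$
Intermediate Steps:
$K = -228$ ($K = -68 - 160 = -228$)
$\left(191 + p{\left(8,8 \right)}\right) K = \left(191 - 18\right) \left(-228\right) = 173 \left(-228\right) = -39444$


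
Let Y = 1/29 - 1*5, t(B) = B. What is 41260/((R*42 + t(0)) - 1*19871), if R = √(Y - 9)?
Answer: -23776446340/11451557009 - 15596280*I*√145/11451557009 ≈ -2.0763 - 0.0164*I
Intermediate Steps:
Y = -144/29 (Y = 1*(1/29) - 5 = 1/29 - 5 = -144/29 ≈ -4.9655)
R = 9*I*√145/29 (R = √(-144/29 - 9) = √(-405/29) = 9*I*√145/29 ≈ 3.737*I)
41260/((R*42 + t(0)) - 1*19871) = 41260/(((9*I*√145/29)*42 + 0) - 1*19871) = 41260/((378*I*√145/29 + 0) - 19871) = 41260/(378*I*√145/29 - 19871) = 41260/(-19871 + 378*I*√145/29)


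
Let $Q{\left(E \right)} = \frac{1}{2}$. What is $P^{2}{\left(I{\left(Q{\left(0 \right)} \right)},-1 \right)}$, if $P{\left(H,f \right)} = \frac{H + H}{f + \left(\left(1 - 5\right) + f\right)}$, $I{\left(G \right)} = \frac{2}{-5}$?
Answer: $\frac{4}{225} \approx 0.017778$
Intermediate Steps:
$Q{\left(E \right)} = \frac{1}{2}$
$I{\left(G \right)} = - \frac{2}{5}$ ($I{\left(G \right)} = 2 \left(- \frac{1}{5}\right) = - \frac{2}{5}$)
$P{\left(H,f \right)} = \frac{2 H}{-4 + 2 f}$ ($P{\left(H,f \right)} = \frac{2 H}{f + \left(-4 + f\right)} = \frac{2 H}{-4 + 2 f}$)
$P^{2}{\left(I{\left(Q{\left(0 \right)} \right)},-1 \right)} = \left(- \frac{2}{5 \left(-2 - 1\right)}\right)^{2} = \left(- \frac{2}{5 \left(-3\right)}\right)^{2} = \left(\left(- \frac{2}{5}\right) \left(- \frac{1}{3}\right)\right)^{2} = \left(\frac{2}{15}\right)^{2} = \frac{4}{225}$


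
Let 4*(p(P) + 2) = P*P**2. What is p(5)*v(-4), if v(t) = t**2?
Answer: 468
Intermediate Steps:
p(P) = -2 + P**3/4 (p(P) = -2 + (P*P**2)/4 = -2 + P**3/4)
p(5)*v(-4) = (-2 + (1/4)*5**3)*(-4)**2 = (-2 + (1/4)*125)*16 = (-2 + 125/4)*16 = (117/4)*16 = 468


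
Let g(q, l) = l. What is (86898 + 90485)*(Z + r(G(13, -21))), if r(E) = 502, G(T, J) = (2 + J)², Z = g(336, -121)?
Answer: 67582923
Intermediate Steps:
Z = -121
(86898 + 90485)*(Z + r(G(13, -21))) = (86898 + 90485)*(-121 + 502) = 177383*381 = 67582923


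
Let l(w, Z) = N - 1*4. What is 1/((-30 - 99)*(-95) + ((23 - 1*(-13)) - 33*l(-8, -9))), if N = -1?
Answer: 1/12456 ≈ 8.0283e-5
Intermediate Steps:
l(w, Z) = -5 (l(w, Z) = -1 - 1*4 = -1 - 4 = -5)
1/((-30 - 99)*(-95) + ((23 - 1*(-13)) - 33*l(-8, -9))) = 1/((-30 - 99)*(-95) + ((23 - 1*(-13)) - 33*(-5))) = 1/(-129*(-95) + ((23 + 13) + 165)) = 1/(12255 + (36 + 165)) = 1/(12255 + 201) = 1/12456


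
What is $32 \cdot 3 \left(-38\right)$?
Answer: $-3648$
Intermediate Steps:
$32 \cdot 3 \left(-38\right) = 96 \left(-38\right) = -3648$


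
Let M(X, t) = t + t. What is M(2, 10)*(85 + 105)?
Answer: 3800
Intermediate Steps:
M(X, t) = 2*t
M(2, 10)*(85 + 105) = (2*10)*(85 + 105) = 20*190 = 3800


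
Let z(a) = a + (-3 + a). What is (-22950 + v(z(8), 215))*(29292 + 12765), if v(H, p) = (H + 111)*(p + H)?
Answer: 223827354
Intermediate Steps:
z(a) = -3 + 2*a
v(H, p) = (111 + H)*(H + p)
(-22950 + v(z(8), 215))*(29292 + 12765) = (-22950 + ((-3 + 2*8)**2 + 111*(-3 + 2*8) + 111*215 + (-3 + 2*8)*215))*(29292 + 12765) = (-22950 + ((-3 + 16)**2 + 111*(-3 + 16) + 23865 + (-3 + 16)*215))*42057 = (-22950 + (13**2 + 111*13 + 23865 + 13*215))*42057 = (-22950 + (169 + 1443 + 23865 + 2795))*42057 = (-22950 + 28272)*42057 = 5322*42057 = 223827354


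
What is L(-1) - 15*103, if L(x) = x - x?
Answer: -1545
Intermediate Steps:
L(x) = 0
L(-1) - 15*103 = 0 - 15*103 = 0 - 1545 = -1545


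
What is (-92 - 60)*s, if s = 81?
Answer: -12312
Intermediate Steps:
(-92 - 60)*s = (-92 - 60)*81 = -152*81 = -12312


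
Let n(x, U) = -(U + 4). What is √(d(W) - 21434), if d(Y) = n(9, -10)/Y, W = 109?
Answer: 10*I*√2546567/109 ≈ 146.4*I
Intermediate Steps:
n(x, U) = -4 - U (n(x, U) = -(4 + U) = -4 - U)
d(Y) = 6/Y (d(Y) = (-4 - 1*(-10))/Y = (-4 + 10)/Y = 6/Y)
√(d(W) - 21434) = √(6/109 - 21434) = √(-2336300/109) = 10*I*√2546567/109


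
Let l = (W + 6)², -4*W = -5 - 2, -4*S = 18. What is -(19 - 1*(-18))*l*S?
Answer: 320013/32 ≈ 10000.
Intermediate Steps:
S = -9/2 (S = -¼*18 = -9/2 ≈ -4.5000)
W = 7/4 (W = -(-5 - 2)/4 = -¼*(-7) = 7/4 ≈ 1.7500)
l = 961/16 (l = (7/4 + 6)² = (31/4)² = 961/16 ≈ 60.063)
-(19 - 1*(-18))*l*S = -(19 - 1*(-18))*(961/16)*(-9)/2 = -(19 + 18)*(961/16)*(-9)/2 = -37*(961/16)*(-9)/2 = -35557*(-9)/(16*2) = -1*(-320013/32) = 320013/32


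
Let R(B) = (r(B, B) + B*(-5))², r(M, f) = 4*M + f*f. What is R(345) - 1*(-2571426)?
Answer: 14087513826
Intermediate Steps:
r(M, f) = f² + 4*M (r(M, f) = 4*M + f² = f² + 4*M)
R(B) = (B² - B)² (R(B) = ((B² + 4*B) + B*(-5))² = ((B² + 4*B) - 5*B)² = (B² - B)²)
R(345) - 1*(-2571426) = 345²*(-1 + 345)² - 1*(-2571426) = 119025*344² + 2571426 = 119025*118336 + 2571426 = 14084942400 + 2571426 = 14087513826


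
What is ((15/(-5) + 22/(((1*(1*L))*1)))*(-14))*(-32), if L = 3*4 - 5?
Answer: 64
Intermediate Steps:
L = 7 (L = 12 - 5 = 7)
((15/(-5) + 22/(((1*(1*L))*1)))*(-14))*(-32) = ((15/(-5) + 22/(((1*(1*7))*1)))*(-14))*(-32) = ((15*(-⅕) + 22/(((1*7)*1)))*(-14))*(-32) = ((-3 + 22/((7*1)))*(-14))*(-32) = ((-3 + 22/7)*(-14))*(-32) = ((⅐)*(-14))*(-32) = -2*(-32) = 64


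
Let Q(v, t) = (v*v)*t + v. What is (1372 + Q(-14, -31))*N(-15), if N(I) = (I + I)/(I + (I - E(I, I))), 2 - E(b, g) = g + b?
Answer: -70770/31 ≈ -2282.9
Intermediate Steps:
E(b, g) = 2 - b - g (E(b, g) = 2 - (g + b) = 2 - (b + g) = 2 + (-b - g) = 2 - b - g)
Q(v, t) = v + t*v**2 (Q(v, t) = v**2*t + v = t*v**2 + v = v + t*v**2)
N(I) = 2*I/(-2 + 4*I) (N(I) = (I + I)/(I + (I - (2 - I - I))) = (2*I)/(I + (I - (2 - 2*I))) = (2*I)/(I + (I + (-2 + 2*I))) = (2*I)/(I + (-2 + 3*I)) = (2*I)/(-2 + 4*I) = 2*I/(-2 + 4*I))
(1372 + Q(-14, -31))*N(-15) = (1372 - 14*(1 - 31*(-14)))*(-15/(-1 + 2*(-15))) = (1372 - 14*(1 + 434))*(-15/(-1 - 30)) = (1372 - 14*435)*(-15/(-31)) = (1372 - 6090)*(-15*(-1/31)) = -4718*15/31 = -70770/31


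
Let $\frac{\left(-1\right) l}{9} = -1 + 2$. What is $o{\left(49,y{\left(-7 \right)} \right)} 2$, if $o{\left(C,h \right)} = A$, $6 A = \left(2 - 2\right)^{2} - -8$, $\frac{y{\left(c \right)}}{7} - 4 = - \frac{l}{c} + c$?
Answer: $\frac{8}{3} \approx 2.6667$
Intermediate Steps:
$l = -9$ ($l = - 9 \left(-1 + 2\right) = \left(-9\right) 1 = -9$)
$y{\left(c \right)} = 28 + 7 c + \frac{63}{c}$ ($y{\left(c \right)} = 28 + 7 \left(- \frac{-9}{c} + c\right) = 28 + 7 \left(\frac{9}{c} + c\right) = 28 + 7 \left(c + \frac{9}{c}\right) = 28 + \left(7 c + \frac{63}{c}\right) = 28 + 7 c + \frac{63}{c}$)
$A = \frac{4}{3}$ ($A = \frac{\left(2 - 2\right)^{2} - -8}{6} = \frac{\left(2 - 2\right)^{2} + 8}{6} = \frac{0^{2} + 8}{6} = \frac{0 + 8}{6} = \frac{1}{6} \cdot 8 = \frac{4}{3} \approx 1.3333$)
$o{\left(C,h \right)} = \frac{4}{3}$
$o{\left(49,y{\left(-7 \right)} \right)} 2 = \frac{4}{3} \cdot 2 = \frac{8}{3}$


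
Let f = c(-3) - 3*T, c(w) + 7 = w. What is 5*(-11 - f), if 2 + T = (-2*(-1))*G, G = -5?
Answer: -185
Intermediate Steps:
c(w) = -7 + w
T = -12 (T = -2 - 2*(-1)*(-5) = -2 + 2*(-5) = -2 - 10 = -12)
f = 26 (f = (-7 - 3) - 3*(-12) = -10 + 36 = 26)
5*(-11 - f) = 5*(-11 - 1*26) = 5*(-11 - 26) = 5*(-37) = -185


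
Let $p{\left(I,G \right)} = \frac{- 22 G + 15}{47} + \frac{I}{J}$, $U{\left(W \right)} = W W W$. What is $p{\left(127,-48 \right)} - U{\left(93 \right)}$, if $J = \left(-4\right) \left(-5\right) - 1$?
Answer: $- \frac{718264483}{893} \approx -8.0433 \cdot 10^{5}$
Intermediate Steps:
$U{\left(W \right)} = W^{3}$ ($U{\left(W \right)} = W^{2} W = W^{3}$)
$J = 19$ ($J = 20 - 1 = 19$)
$p{\left(I,G \right)} = \frac{15}{47} - \frac{22 G}{47} + \frac{I}{19}$ ($p{\left(I,G \right)} = \frac{- 22 G + 15}{47} + \frac{I}{19} = \left(15 - 22 G\right) \frac{1}{47} + I \frac{1}{19} = \left(\frac{15}{47} - \frac{22 G}{47}\right) + \frac{I}{19} = \frac{15}{47} - \frac{22 G}{47} + \frac{I}{19}$)
$p{\left(127,-48 \right)} - U{\left(93 \right)} = \left(\frac{15}{47} - - \frac{1056}{47} + \frac{1}{19} \cdot 127\right) - 93^{3} = \left(\frac{15}{47} + \frac{1056}{47} + \frac{127}{19}\right) - 804357 = \frac{26318}{893} - 804357 = - \frac{718264483}{893}$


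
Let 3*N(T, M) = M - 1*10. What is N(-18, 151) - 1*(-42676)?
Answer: 42723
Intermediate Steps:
N(T, M) = -10/3 + M/3 (N(T, M) = (M - 1*10)/3 = (M - 10)/3 = (-10 + M)/3 = -10/3 + M/3)
N(-18, 151) - 1*(-42676) = (-10/3 + (1/3)*151) - 1*(-42676) = (-10/3 + 151/3) + 42676 = 47 + 42676 = 42723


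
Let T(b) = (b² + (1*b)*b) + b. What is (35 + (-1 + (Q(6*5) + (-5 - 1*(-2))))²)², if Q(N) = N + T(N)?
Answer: 11866447242441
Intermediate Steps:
T(b) = b + 2*b² (T(b) = (b² + b*b) + b = (b² + b²) + b = 2*b² + b = b + 2*b²)
Q(N) = N + N*(1 + 2*N)
(35 + (-1 + (Q(6*5) + (-5 - 1*(-2))))²)² = (35 + (-1 + (2*(6*5)*(1 + 6*5) + (-5 - 1*(-2))))²)² = (35 + (-1 + (2*30*(1 + 30) + (-5 + 2)))²)² = (35 + (-1 + (2*30*31 - 3))²)² = (35 + (-1 + (1860 - 3))²)² = (35 + (-1 + 1857)²)² = (35 + 1856²)² = (35 + 3444736)² = 3444771² = 11866447242441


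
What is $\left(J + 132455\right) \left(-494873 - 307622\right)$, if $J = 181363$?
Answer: $-251837375910$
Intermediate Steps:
$\left(J + 132455\right) \left(-494873 - 307622\right) = \left(181363 + 132455\right) \left(-494873 - 307622\right) = 313818 \left(-494873 - 307622\right) = 313818 \left(-802495\right) = -251837375910$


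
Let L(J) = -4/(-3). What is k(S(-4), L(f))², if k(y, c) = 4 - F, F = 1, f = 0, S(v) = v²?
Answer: 9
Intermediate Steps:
L(J) = 4/3 (L(J) = -4*(-⅓) = 4/3)
k(y, c) = 3 (k(y, c) = 4 - 1*1 = 4 - 1 = 3)
k(S(-4), L(f))² = 3² = 9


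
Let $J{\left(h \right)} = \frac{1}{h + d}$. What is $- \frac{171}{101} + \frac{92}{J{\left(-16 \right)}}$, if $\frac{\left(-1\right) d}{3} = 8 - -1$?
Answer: $- \frac{399727}{101} \approx -3957.7$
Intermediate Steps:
$d = -27$ ($d = - 3 \left(8 - -1\right) = - 3 \left(8 + 1\right) = \left(-3\right) 9 = -27$)
$J{\left(h \right)} = \frac{1}{-27 + h}$ ($J{\left(h \right)} = \frac{1}{h - 27} = \frac{1}{-27 + h}$)
$- \frac{171}{101} + \frac{92}{J{\left(-16 \right)}} = - \frac{171}{101} + \frac{92}{\frac{1}{-27 - 16}} = \left(-171\right) \frac{1}{101} + \frac{92}{\frac{1}{-43}} = - \frac{171}{101} + \frac{92}{- \frac{1}{43}} = - \frac{171}{101} + 92 \left(-43\right) = - \frac{171}{101} - 3956 = - \frac{399727}{101}$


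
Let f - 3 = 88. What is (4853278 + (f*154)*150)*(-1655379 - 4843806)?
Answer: -45204288366930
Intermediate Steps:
f = 91 (f = 3 + 88 = 91)
(4853278 + (f*154)*150)*(-1655379 - 4843806) = (4853278 + (91*154)*150)*(-1655379 - 4843806) = (4853278 + 14014*150)*(-6499185) = (4853278 + 2102100)*(-6499185) = 6955378*(-6499185) = -45204288366930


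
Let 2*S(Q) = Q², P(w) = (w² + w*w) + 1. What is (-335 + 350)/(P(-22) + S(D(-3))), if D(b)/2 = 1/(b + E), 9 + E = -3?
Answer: 3375/218027 ≈ 0.015480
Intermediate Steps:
E = -12 (E = -9 - 3 = -12)
P(w) = 1 + 2*w² (P(w) = (w² + w²) + 1 = 2*w² + 1 = 1 + 2*w²)
D(b) = 2/(-12 + b) (D(b) = 2/(b - 12) = 2/(-12 + b))
S(Q) = Q²/2
(-335 + 350)/(P(-22) + S(D(-3))) = (-335 + 350)/((1 + 2*(-22)²) + (2/(-12 - 3))²/2) = 15/((1 + 2*484) + (2/(-15))²/2) = 15/((1 + 968) + (2*(-1/15))²/2) = 15/(969 + (-2/15)²/2) = 15/(969 + (½)*(4/225)) = 15/(969 + 2/225) = 15/(218027/225) = 15*(225/218027) = 3375/218027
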